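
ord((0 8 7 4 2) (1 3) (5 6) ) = 10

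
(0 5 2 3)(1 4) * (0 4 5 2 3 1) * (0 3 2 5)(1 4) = (0 5 2 4 3 1)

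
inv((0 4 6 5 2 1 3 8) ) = (0 8 3 1 2 5 6 4) 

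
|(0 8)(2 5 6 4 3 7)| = 6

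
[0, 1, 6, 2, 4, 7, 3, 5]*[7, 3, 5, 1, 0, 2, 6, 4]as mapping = [0→7, 1→3, 2→6, 3→5, 4→0, 5→4, 6→1, 7→2]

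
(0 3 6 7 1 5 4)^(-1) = (0 4 5 1 7 6 3)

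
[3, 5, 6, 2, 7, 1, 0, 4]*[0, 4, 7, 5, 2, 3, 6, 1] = [5, 3, 6, 7, 1, 4, 0, 2]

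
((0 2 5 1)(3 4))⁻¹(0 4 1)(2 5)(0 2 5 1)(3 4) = (0 2 3)(1 5)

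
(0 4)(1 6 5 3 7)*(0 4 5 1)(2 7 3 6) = (0 5 6 1 2 7)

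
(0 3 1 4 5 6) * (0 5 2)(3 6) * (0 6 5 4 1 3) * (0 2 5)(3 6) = (2 3 6 4 5)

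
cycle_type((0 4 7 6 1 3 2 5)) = 8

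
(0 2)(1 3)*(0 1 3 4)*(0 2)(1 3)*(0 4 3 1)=(0 4 2 1 3)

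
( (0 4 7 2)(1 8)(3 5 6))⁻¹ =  (0 2 7 4)(1 8)(3 6 5)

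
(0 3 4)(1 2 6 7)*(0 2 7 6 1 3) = (1 7 3 4 2)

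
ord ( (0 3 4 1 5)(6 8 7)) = 15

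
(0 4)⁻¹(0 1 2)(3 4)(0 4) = (0 3)(1 2 4)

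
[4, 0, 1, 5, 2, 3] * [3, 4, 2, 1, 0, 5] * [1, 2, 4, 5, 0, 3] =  [1, 5, 0, 3, 4, 2]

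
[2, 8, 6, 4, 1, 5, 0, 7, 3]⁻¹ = [6, 4, 0, 8, 3, 5, 2, 7, 1]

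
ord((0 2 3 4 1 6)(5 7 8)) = 6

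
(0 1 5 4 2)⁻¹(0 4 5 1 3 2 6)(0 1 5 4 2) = (0 6 1 2 4 5 3)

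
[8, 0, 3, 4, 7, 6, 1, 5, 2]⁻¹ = [1, 6, 8, 2, 3, 7, 5, 4, 0]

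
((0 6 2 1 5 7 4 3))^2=(0 2 5 4)(1 7 3 6)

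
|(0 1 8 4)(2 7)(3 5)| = 4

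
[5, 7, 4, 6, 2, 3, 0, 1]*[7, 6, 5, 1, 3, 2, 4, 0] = [2, 0, 3, 4, 5, 1, 7, 6]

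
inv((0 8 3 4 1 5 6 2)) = (0 2 6 5 1 4 3 8)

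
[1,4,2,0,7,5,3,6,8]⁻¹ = [3,0,2,6,1,5,7,4,8]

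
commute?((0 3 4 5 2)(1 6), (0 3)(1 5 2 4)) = no:(0 3 4 5 2)(1 6)*(0 3)(1 5 2 4) = (1 6 5 4 2 3), (0 3)(1 5 2 4)*(0 3 4 5 2)(1 6) = (0 4 6 1 2 5)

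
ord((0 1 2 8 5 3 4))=7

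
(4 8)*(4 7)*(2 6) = (2 6)(4 8 7)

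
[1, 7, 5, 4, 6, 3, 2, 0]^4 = [1, 7, 6, 5, 3, 2, 4, 0]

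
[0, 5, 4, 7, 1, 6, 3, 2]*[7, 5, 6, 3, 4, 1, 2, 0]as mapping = [0→7, 1→1, 2→4, 3→0, 4→5, 5→2, 6→3, 7→6]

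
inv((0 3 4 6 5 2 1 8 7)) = (0 7 8 1 2 5 6 4 3)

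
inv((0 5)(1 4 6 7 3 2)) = (0 5)(1 2 3 7 6 4)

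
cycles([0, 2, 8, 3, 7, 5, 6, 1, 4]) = (1 2 8 4 7)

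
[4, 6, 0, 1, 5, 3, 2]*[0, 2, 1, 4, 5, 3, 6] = [5, 6, 0, 2, 3, 4, 1]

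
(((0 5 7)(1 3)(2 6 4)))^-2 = (0 5 7)(2 6 4)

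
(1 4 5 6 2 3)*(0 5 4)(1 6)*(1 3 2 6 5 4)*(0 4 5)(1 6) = (0 5 3)(1 4 6)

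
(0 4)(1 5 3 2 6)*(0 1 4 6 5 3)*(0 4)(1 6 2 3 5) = (0 2 1 5 4 6)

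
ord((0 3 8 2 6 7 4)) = 7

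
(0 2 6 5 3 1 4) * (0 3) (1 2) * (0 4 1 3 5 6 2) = (0 3) (4 5) 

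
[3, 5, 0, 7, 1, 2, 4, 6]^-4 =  [4, 3, 6, 1, 0, 7, 2, 5]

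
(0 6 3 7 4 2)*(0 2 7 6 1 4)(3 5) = (0 1 4 7)(3 6 5)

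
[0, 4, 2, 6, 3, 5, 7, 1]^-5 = [0, 1, 2, 3, 4, 5, 6, 7]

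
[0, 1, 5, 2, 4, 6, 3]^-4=[0, 1, 2, 3, 4, 5, 6]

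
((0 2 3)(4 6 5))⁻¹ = (0 3 2)(4 5 6)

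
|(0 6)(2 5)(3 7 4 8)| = 4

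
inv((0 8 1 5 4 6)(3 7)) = (0 6 4 5 1 8)(3 7)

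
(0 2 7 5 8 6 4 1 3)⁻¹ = (0 3 1 4 6 8 5 7 2)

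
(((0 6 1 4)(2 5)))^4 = ()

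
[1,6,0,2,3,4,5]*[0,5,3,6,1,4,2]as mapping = [0→5,1→2,2→0,3→3,4→6,5→1,6→4]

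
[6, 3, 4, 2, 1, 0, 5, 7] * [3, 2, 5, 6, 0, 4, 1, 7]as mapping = [0→1, 1→6, 2→0, 3→5, 4→2, 5→3, 6→4, 7→7]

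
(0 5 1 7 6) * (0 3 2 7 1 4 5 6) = (0 6 3 2 7)(4 5)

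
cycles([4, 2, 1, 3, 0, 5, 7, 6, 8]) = (0 4)(1 2)(6 7)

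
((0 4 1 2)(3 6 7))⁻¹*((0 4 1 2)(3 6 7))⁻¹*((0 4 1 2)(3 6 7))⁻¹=(0 4 1 2)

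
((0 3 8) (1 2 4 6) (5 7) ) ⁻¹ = (0 8 3) (1 6 4 2) (5 7) 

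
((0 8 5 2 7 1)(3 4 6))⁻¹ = (0 1 7 2 5 8)(3 6 4)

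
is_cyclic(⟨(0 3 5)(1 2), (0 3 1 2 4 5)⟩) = no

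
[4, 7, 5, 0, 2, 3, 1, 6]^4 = [3, 7, 4, 5, 0, 2, 1, 6]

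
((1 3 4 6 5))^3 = (1 6 3 5 4)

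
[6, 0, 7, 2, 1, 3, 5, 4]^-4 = [2, 3, 0, 1, 5, 4, 7, 6]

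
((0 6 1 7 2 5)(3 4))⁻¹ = (0 5 2 7 1 6)(3 4)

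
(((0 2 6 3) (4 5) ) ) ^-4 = () 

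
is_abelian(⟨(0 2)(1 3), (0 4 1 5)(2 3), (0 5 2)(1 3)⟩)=no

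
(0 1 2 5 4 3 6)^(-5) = (0 2 4 6 1 5 3)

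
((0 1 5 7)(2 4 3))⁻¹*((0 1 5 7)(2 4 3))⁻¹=(0 5)(1 7)(2 4 3)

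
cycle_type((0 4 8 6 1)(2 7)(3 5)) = 2^2.5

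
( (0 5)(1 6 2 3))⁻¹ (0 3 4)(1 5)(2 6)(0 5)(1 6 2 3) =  (0 6)(1 4 5)(2 3)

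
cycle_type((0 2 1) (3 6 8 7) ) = 3.4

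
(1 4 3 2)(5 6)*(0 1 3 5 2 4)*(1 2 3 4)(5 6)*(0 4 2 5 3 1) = (0 5 3)(1 4 6)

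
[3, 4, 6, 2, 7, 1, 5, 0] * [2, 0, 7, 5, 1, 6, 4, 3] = [5, 1, 4, 7, 3, 0, 6, 2]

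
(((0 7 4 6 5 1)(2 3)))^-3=(0 6)(1 4)(2 3)(5 7)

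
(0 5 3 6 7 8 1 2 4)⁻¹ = (0 4 2 1 8 7 6 3 5)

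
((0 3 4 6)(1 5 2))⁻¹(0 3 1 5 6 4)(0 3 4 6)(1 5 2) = (0 6 3 4 5 2)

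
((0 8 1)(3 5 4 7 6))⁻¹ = (0 1 8)(3 6 7 4 5)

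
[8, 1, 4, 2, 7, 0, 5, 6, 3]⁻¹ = [5, 1, 3, 8, 2, 6, 7, 4, 0]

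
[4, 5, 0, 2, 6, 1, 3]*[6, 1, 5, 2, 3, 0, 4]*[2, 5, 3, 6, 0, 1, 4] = [6, 2, 4, 1, 0, 5, 3]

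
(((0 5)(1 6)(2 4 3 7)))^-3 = (0 5)(1 6)(2 4 3 7)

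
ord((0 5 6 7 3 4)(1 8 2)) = 6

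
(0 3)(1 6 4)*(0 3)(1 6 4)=(1 4 6)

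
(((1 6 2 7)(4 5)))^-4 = ()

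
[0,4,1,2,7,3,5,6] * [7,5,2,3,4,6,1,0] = [7,4,5,2,0,3,6,1]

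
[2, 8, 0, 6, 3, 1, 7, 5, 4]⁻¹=[2, 5, 0, 4, 8, 7, 3, 6, 1]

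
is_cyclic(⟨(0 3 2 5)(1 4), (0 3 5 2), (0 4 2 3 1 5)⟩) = no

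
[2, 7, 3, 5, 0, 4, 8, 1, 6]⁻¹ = [4, 7, 0, 2, 5, 3, 8, 1, 6]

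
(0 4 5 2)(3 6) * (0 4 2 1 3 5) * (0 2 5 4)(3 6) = (0 5 1 6 4 2)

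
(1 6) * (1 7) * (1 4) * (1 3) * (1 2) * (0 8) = (0 8) (1 6 7 4 3 2) 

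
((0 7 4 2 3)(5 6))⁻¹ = (0 3 2 4 7)(5 6)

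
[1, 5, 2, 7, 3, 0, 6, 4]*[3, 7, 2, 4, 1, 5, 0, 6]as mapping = [0→7, 1→5, 2→2, 3→6, 4→4, 5→3, 6→0, 7→1]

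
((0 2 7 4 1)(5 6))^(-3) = (0 7 1 2 4)(5 6)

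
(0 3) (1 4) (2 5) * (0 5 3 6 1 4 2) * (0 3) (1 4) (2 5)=(0 6 4 1 5 3 2) 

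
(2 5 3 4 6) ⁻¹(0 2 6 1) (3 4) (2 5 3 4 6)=(0 5 2 1) (4 6) 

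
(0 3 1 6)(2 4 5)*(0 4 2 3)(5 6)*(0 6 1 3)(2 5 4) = (0 6 2 5)(1 4)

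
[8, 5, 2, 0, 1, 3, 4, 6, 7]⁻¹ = [3, 4, 2, 5, 6, 1, 7, 8, 0]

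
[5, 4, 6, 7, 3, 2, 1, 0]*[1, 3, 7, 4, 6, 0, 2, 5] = [0, 6, 2, 5, 4, 7, 3, 1]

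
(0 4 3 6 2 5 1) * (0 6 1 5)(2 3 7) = (0 4 7 2)(1 6 3)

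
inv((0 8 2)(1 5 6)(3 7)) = (0 2 8)(1 6 5)(3 7)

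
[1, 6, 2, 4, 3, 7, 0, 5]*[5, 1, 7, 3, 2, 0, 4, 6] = [1, 4, 7, 2, 3, 6, 5, 0]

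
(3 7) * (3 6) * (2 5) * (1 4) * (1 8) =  (1 4 8)(2 5)(3 7 6)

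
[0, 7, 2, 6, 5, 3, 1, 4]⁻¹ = [0, 6, 2, 5, 7, 4, 3, 1]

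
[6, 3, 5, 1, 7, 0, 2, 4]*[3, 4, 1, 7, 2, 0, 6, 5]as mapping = [0→6, 1→7, 2→0, 3→4, 4→5, 5→3, 6→1, 7→2]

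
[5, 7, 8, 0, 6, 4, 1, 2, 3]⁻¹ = [3, 6, 7, 8, 5, 0, 4, 1, 2]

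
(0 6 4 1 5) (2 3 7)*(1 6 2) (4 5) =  (0 2 3 7 1 4 6 5) 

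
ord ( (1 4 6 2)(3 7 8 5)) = 4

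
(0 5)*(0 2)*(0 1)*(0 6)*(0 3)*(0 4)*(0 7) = (0 5 2 1 6 3 4 7)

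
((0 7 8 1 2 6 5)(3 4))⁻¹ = (0 5 6 2 1 8 7)(3 4)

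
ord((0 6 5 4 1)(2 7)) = 10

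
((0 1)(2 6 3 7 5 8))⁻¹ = (0 1)(2 8 5 7 3 6)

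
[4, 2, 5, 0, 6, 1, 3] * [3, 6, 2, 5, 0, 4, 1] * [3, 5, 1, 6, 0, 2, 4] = [3, 1, 0, 6, 5, 4, 2]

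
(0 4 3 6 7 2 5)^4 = (0 7 4 2 3 5 6)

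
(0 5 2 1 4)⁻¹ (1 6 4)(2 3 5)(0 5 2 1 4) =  (0 4 6)(1 3 2)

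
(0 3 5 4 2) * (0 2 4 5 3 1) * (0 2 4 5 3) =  (0 1 2 4 5 3)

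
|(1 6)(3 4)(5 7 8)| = 6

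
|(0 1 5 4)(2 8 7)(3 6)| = 12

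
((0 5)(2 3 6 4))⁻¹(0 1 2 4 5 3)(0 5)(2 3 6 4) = (0 6 5 1 3 2)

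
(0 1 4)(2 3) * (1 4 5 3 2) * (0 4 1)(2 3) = (0 1 5 2 3)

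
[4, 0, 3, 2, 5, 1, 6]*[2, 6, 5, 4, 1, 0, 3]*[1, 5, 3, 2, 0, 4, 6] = [5, 3, 0, 4, 1, 6, 2]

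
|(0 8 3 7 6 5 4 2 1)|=9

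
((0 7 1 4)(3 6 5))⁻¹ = (0 4 1 7)(3 5 6)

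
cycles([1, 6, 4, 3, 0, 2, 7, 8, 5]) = (0 1 6 7 8 5 2 4)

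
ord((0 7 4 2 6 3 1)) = 7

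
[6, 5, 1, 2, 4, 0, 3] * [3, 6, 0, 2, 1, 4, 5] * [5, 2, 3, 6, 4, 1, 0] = [1, 4, 0, 5, 2, 6, 3]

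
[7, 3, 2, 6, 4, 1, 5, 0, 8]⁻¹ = [7, 5, 2, 1, 4, 6, 3, 0, 8]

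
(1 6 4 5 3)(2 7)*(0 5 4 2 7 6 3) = (0 5)(1 3)(2 6)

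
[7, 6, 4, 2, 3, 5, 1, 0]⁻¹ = [7, 6, 3, 4, 2, 5, 1, 0]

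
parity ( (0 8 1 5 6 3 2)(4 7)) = odd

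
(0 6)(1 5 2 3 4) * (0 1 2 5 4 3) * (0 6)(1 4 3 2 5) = (1 3 2 6 4 5)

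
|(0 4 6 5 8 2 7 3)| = 8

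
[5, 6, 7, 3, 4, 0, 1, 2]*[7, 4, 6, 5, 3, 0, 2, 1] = [0, 2, 1, 5, 3, 7, 4, 6]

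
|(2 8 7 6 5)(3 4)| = 10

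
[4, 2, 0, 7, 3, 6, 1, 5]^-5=[7, 4, 3, 6, 5, 2, 0, 1]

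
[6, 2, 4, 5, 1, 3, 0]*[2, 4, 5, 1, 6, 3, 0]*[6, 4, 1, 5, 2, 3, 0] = [6, 3, 0, 5, 2, 4, 1]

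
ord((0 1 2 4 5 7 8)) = 7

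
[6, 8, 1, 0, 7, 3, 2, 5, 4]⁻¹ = [3, 2, 6, 5, 8, 7, 0, 4, 1]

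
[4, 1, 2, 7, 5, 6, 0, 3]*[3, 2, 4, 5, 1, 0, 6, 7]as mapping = [0→1, 1→2, 2→4, 3→7, 4→0, 5→6, 6→3, 7→5]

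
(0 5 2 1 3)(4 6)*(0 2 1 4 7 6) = (0 5 1 3 2 4)(6 7)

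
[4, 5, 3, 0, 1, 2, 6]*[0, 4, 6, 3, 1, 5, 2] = [1, 5, 3, 0, 4, 6, 2] 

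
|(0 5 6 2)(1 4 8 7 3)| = 20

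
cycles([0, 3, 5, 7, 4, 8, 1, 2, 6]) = (1 3 7 2 5 8 6)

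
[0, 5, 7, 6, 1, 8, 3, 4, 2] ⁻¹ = [0, 4, 8, 6, 7, 1, 3, 2, 5] 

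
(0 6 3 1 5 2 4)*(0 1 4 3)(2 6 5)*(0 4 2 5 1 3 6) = (0 1 5)(2 6 4 3)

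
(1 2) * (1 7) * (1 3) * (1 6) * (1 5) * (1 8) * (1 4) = (1 2 7 3 6 5 8 4)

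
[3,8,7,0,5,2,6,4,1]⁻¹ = [3,8,5,0,7,4,6,2,1]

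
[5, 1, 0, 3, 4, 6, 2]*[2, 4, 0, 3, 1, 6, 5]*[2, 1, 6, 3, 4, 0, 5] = [5, 4, 6, 3, 1, 0, 2]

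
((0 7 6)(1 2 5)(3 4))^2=(0 6 7)(1 5 2)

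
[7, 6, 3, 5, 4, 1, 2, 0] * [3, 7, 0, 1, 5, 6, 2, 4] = [4, 2, 1, 6, 5, 7, 0, 3]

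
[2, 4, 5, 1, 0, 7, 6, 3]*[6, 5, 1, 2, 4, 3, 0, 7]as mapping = [0→1, 1→4, 2→3, 3→5, 4→6, 5→7, 6→0, 7→2]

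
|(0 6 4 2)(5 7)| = 4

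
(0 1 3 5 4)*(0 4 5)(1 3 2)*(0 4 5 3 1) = (0 1 2)(3 4 5)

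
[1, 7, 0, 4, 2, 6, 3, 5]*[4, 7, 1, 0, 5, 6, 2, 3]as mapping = [0→7, 1→3, 2→4, 3→5, 4→1, 5→2, 6→0, 7→6]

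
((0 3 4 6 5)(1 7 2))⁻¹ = (0 5 6 4 3)(1 2 7)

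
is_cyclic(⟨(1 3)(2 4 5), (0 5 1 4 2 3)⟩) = no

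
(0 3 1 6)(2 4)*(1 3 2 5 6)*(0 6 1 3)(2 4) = (0 4 5 1 3)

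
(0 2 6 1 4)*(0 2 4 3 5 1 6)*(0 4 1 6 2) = (0 1 3 5 6 2 4)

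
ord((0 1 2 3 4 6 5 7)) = 8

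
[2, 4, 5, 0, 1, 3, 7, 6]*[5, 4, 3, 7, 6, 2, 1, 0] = [3, 6, 2, 5, 4, 7, 0, 1]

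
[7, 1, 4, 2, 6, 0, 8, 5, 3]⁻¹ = [5, 1, 3, 8, 2, 7, 4, 0, 6]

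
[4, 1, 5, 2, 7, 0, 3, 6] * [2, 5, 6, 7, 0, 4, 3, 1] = [0, 5, 4, 6, 1, 2, 7, 3]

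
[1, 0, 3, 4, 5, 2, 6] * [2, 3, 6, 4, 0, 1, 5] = [3, 2, 4, 0, 1, 6, 5] 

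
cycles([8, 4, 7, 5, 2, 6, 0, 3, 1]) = (0 8 1 4 2 7 3 5 6)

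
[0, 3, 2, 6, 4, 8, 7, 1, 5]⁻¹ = [0, 7, 2, 1, 4, 8, 3, 6, 5]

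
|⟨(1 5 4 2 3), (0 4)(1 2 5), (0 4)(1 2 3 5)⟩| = 720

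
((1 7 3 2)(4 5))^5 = (1 7 3 2)(4 5)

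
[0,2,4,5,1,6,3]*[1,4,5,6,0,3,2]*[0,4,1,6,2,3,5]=[4,3,0,6,2,1,5]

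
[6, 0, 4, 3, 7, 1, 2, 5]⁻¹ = [1, 5, 6, 3, 2, 7, 0, 4]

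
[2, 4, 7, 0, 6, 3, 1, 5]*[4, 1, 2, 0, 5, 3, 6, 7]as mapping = [0→2, 1→5, 2→7, 3→4, 4→6, 5→0, 6→1, 7→3]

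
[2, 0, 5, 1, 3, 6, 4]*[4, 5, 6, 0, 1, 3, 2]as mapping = [0→6, 1→4, 2→3, 3→5, 4→0, 5→2, 6→1]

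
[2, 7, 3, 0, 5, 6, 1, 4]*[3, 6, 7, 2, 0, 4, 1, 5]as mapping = [0→7, 1→5, 2→2, 3→3, 4→4, 5→1, 6→6, 7→0]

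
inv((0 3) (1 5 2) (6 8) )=(0 3) (1 2 5) (6 8) 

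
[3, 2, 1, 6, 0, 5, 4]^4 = [0, 1, 2, 3, 4, 5, 6]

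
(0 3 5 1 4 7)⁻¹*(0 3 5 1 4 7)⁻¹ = (0 4 5)(1 3 7)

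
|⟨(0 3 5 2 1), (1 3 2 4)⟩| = 120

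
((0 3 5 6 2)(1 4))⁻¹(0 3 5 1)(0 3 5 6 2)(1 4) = (3 5 6 4)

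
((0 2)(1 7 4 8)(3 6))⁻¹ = (0 2)(1 8 4 7)(3 6)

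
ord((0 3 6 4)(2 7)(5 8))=4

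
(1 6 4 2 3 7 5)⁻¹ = (1 5 7 3 2 4 6)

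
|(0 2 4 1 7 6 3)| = 7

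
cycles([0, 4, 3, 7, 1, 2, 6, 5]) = (1 4)(2 3 7 5)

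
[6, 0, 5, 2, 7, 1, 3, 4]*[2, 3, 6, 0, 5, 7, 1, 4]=[1, 2, 7, 6, 4, 3, 0, 5]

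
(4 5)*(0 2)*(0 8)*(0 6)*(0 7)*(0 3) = (0 2 8 6 7 3)(4 5)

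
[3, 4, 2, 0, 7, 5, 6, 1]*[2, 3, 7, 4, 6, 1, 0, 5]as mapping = [0→4, 1→6, 2→7, 3→2, 4→5, 5→1, 6→0, 7→3]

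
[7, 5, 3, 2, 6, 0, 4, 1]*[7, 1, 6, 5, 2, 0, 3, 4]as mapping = [0→4, 1→0, 2→5, 3→6, 4→3, 5→7, 6→2, 7→1]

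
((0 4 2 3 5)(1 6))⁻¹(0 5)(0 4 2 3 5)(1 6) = (0 4)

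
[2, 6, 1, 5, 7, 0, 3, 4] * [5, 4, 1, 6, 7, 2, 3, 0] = [1, 3, 4, 2, 0, 5, 6, 7]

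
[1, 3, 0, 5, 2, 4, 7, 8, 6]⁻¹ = [2, 0, 4, 1, 5, 3, 8, 6, 7]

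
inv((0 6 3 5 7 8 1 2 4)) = (0 4 2 1 8 7 5 3 6)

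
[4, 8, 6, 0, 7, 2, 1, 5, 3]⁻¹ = [3, 6, 5, 8, 0, 7, 2, 4, 1]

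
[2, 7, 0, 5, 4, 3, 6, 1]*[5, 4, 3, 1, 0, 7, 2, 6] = [3, 6, 5, 7, 0, 1, 2, 4]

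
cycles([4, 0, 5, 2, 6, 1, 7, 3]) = (0 4 6 7 3 2 5 1) 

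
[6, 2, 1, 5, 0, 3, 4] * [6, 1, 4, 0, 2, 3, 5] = [5, 4, 1, 3, 6, 0, 2]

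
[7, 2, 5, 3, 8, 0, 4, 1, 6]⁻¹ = [5, 7, 1, 3, 6, 2, 8, 0, 4]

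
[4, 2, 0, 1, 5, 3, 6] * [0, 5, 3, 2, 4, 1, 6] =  [4, 3, 0, 5, 1, 2, 6]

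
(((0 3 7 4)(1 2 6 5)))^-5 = (0 4 7 3)(1 5 6 2)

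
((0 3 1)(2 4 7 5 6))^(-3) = (2 7 6 4 5)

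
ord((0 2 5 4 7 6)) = 6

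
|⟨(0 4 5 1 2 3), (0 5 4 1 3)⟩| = 720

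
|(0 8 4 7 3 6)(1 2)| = 6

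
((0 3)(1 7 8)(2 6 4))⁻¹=(0 3)(1 8 7)(2 4 6)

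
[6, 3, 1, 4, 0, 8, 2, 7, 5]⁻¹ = [4, 2, 6, 1, 3, 8, 0, 7, 5]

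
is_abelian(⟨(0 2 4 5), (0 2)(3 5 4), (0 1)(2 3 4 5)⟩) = no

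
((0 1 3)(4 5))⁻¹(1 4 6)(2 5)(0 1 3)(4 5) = (2 4)(3 5 6)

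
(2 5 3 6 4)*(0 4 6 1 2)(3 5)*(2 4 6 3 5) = (0 6 3 1 4)(2 5)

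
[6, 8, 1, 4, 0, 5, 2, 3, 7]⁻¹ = [4, 2, 6, 7, 3, 5, 0, 8, 1]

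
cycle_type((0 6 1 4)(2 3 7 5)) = 4^2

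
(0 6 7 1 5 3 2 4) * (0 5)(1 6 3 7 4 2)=(0 3 1)(4 5 7 6)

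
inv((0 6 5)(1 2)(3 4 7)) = (0 5 6)(1 2)(3 7 4)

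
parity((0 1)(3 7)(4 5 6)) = even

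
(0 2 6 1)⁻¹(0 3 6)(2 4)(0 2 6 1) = (1 2 3)(4 6)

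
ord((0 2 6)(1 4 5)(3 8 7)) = 3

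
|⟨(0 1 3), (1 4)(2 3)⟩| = 60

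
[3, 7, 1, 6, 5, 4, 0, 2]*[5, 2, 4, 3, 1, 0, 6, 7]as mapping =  [0→3, 1→7, 2→2, 3→6, 4→0, 5→1, 6→5, 7→4]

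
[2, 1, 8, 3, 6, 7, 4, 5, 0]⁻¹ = [8, 1, 0, 3, 6, 7, 4, 5, 2]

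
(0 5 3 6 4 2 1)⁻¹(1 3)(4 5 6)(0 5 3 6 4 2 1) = (0 6)(2 3 4)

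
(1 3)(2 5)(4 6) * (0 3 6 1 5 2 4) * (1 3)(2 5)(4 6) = (0 1 4 3 2 5 6)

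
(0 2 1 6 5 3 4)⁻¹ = (0 4 3 5 6 1 2)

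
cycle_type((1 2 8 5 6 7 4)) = 7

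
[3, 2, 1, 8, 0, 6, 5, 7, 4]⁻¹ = [4, 2, 1, 0, 8, 6, 5, 7, 3]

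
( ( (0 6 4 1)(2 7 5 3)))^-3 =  (0 6 4 1)(2 7 5 3)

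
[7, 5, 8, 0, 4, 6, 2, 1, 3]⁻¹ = [3, 7, 6, 8, 4, 1, 5, 0, 2]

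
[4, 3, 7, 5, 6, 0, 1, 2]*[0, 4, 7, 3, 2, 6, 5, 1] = [2, 3, 1, 6, 5, 0, 4, 7]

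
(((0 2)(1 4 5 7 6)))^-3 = (0 2)(1 5 6 4 7)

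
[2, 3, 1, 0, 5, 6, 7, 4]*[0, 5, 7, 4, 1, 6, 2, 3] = [7, 4, 5, 0, 6, 2, 3, 1]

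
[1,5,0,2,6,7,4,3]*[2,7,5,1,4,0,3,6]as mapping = [0→7,1→0,2→2,3→5,4→3,5→6,6→4,7→1]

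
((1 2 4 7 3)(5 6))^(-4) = (1 2 4 7 3)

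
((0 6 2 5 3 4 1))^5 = (0 4 5 6 1 3 2)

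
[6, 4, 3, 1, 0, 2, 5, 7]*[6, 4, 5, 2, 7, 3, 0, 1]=[0, 7, 2, 4, 6, 5, 3, 1] 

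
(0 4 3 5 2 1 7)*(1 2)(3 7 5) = (0 4 7)(1 5)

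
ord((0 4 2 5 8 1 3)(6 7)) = 14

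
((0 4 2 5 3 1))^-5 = (0 4 2 5 3 1)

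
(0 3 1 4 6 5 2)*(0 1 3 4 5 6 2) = (0 4 2 1 5)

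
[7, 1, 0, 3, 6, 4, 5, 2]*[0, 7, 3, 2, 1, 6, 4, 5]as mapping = [0→5, 1→7, 2→0, 3→2, 4→4, 5→1, 6→6, 7→3]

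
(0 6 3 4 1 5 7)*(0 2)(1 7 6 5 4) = (0 5 6 3 1 4 7 2)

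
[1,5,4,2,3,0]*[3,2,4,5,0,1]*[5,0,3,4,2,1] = [3,0,5,2,1,4]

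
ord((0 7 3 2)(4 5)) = 4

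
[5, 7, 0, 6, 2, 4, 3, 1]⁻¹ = [2, 7, 4, 6, 5, 0, 3, 1]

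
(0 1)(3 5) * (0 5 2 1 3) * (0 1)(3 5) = (0 5 1 3 2)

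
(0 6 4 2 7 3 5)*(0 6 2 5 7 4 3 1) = (0 2 4 5 6 3 7 1)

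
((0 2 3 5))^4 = ()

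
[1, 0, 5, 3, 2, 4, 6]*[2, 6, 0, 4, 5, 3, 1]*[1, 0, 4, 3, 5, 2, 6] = [6, 4, 3, 5, 1, 2, 0] 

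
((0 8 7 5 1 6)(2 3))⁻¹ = (0 6 1 5 7 8)(2 3)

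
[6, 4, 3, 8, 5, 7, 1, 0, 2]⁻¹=[7, 6, 8, 2, 1, 4, 0, 5, 3]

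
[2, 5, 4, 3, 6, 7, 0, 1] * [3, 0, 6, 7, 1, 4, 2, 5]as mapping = [0→6, 1→4, 2→1, 3→7, 4→2, 5→5, 6→3, 7→0]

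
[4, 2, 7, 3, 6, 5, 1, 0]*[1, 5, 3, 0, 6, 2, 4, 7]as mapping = [0→6, 1→3, 2→7, 3→0, 4→4, 5→2, 6→5, 7→1]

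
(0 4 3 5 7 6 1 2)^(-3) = (0 6 3 2 7 4 1 5)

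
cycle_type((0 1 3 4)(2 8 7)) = 3.4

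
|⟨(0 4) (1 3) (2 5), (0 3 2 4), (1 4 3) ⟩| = 720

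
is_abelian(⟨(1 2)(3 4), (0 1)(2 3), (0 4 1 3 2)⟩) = no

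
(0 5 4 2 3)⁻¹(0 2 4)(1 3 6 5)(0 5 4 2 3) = (0 6 4 1)(2 5 3)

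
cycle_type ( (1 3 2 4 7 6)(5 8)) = 2.6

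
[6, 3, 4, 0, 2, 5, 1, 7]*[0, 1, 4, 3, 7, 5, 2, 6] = [2, 3, 7, 0, 4, 5, 1, 6]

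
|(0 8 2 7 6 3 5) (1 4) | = 14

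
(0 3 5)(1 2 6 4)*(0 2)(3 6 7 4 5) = (0 6 5 2 7 4 1)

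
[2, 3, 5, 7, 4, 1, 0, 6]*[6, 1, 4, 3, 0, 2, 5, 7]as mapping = [0→4, 1→3, 2→2, 3→7, 4→0, 5→1, 6→6, 7→5]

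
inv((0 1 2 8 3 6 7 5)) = (0 5 7 6 3 8 2 1)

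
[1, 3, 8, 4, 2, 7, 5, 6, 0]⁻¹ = [8, 0, 4, 1, 3, 6, 7, 5, 2]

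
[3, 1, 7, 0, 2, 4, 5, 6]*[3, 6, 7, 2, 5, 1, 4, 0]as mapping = [0→2, 1→6, 2→0, 3→3, 4→7, 5→5, 6→1, 7→4]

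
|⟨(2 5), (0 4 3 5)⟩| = 120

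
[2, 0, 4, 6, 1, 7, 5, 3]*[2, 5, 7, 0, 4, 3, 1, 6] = [7, 2, 4, 1, 5, 6, 3, 0]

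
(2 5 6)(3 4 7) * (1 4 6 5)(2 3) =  (1 4 7 2)(3 6)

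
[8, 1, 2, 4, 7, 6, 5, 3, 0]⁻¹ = [8, 1, 2, 7, 3, 6, 5, 4, 0]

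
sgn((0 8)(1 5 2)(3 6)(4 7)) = -1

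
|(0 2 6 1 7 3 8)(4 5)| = 14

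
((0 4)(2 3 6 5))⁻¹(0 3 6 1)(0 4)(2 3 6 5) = (1 4 6 5)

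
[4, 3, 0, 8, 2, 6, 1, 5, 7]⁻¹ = [2, 6, 4, 1, 0, 7, 5, 8, 3]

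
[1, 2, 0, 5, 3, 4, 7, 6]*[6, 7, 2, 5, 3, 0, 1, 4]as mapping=[0→7, 1→2, 2→6, 3→0, 4→5, 5→3, 6→4, 7→1]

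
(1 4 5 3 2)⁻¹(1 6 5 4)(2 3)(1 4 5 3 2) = (1 2)(3 5 4 6)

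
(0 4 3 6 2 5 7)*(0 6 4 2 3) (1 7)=(0 2 5 1 7 6 3 4) 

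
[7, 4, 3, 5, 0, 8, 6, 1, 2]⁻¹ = [4, 7, 8, 2, 1, 3, 6, 0, 5]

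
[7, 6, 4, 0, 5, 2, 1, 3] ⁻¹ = [3, 6, 5, 7, 2, 4, 1, 0] 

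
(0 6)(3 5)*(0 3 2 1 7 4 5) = (0 6 3)(1 7 4 5 2)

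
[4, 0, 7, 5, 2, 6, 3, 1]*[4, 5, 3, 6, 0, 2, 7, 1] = [0, 4, 1, 2, 3, 7, 6, 5]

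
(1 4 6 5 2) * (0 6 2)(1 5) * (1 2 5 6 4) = (0 4 5)(2 6)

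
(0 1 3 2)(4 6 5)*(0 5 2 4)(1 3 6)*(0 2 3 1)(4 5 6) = (0 1 4)(2 6 3 5)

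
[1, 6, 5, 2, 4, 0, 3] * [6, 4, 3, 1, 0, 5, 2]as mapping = [0→4, 1→2, 2→5, 3→3, 4→0, 5→6, 6→1]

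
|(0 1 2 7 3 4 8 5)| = 8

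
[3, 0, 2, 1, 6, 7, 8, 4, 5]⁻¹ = [1, 3, 2, 0, 7, 8, 4, 5, 6]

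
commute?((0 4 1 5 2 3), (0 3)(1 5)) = no:(0 4 1 5 2 3)*(0 3)(1 5) = (0 4 5 2), (0 3)(1 5)*(0 4 1 5 2 3) = (1 2 3 4)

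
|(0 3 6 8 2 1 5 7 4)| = 9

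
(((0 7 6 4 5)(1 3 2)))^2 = (0 6 5 7 4)(1 2 3)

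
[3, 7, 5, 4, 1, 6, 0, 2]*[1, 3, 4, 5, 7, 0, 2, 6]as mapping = [0→5, 1→6, 2→0, 3→7, 4→3, 5→2, 6→1, 7→4]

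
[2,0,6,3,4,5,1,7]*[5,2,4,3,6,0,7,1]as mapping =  [0→4,1→5,2→7,3→3,4→6,5→0,6→2,7→1]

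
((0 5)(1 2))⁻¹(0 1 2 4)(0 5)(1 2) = (1 4 5 2)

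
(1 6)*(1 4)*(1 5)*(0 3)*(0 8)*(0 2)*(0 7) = (0 3 8 2 7)(1 6 4 5)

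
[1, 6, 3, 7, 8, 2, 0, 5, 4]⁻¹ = [6, 0, 5, 2, 8, 7, 1, 3, 4]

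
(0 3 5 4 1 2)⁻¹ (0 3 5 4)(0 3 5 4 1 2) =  (1 3 5 4)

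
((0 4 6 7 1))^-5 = ()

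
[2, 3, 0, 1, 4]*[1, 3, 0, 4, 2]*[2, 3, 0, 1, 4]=[2, 4, 3, 1, 0]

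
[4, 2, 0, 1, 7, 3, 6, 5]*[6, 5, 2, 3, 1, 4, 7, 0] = [1, 2, 6, 5, 0, 3, 7, 4]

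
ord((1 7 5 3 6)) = 5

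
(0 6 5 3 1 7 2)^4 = (0 1 6 7 5 2 3)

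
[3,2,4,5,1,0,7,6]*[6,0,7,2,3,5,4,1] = [2,7,3,5,0,6,1,4]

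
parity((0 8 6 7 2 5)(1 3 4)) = odd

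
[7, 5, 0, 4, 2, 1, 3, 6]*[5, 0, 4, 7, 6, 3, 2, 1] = [1, 3, 5, 6, 4, 0, 7, 2]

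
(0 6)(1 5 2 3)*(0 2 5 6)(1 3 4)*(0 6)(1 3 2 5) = (0 6 5 1)(2 4 3)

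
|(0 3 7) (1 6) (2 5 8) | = 6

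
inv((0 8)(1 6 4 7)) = (0 8)(1 7 4 6)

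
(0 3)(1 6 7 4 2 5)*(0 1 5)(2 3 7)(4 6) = (0 7 6 2)(1 4 3)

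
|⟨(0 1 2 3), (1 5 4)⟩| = 720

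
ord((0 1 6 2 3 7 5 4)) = 8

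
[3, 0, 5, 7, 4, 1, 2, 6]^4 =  [2, 6, 3, 5, 4, 7, 0, 1]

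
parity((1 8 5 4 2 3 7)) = even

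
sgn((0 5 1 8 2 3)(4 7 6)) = -1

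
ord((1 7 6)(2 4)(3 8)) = 6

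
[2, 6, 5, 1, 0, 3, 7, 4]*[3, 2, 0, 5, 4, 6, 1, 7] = [0, 1, 6, 2, 3, 5, 7, 4]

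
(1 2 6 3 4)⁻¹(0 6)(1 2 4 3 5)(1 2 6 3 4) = (0 3)(1 4 5 2 6)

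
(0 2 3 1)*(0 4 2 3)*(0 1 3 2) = (0 2 1 4)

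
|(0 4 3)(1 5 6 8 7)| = 15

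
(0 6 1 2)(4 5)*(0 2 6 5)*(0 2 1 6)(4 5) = (0 4 2 1)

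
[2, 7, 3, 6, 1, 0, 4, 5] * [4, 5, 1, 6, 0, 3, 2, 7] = [1, 7, 6, 2, 5, 4, 0, 3]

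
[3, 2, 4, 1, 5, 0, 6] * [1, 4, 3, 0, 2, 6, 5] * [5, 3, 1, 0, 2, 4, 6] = [5, 0, 1, 2, 6, 3, 4]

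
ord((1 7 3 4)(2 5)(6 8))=4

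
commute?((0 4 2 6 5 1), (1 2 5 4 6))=no:(0 4 2 6 5 1) * (1 2 5 4 6)=(0 6 4 5 2 1), (1 2 5 4 6) * (0 4 2 6 5 1)=(0 4 5 2 1 6)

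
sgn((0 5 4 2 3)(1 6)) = -1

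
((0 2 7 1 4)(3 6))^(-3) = (0 7 4 2 1)(3 6)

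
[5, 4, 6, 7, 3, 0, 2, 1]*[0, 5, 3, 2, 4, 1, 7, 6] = [1, 4, 7, 6, 2, 0, 3, 5]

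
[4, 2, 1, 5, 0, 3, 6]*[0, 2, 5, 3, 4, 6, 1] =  [4, 5, 2, 6, 0, 3, 1]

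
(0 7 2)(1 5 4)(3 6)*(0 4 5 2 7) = (1 2 4)(3 6)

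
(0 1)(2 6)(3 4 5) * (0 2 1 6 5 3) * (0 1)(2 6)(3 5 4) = (0 2 4 5 1 6)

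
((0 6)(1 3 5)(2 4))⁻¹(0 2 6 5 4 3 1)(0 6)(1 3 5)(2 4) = (0 1 2 5 3 6 4)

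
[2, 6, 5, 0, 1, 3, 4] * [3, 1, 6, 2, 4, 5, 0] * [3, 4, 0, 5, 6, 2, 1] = [1, 3, 2, 5, 4, 0, 6]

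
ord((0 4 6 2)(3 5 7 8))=4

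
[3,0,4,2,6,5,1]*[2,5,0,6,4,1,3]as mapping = [0→6,1→2,2→4,3→0,4→3,5→1,6→5]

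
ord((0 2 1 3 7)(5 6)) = 10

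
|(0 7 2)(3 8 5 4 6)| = 15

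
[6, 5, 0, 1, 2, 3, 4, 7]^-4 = [0, 3, 2, 5, 4, 1, 6, 7]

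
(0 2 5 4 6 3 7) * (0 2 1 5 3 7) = (0 1 5 4 6 7 2 3)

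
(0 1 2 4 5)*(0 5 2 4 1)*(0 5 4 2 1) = (0 5 4 1 2)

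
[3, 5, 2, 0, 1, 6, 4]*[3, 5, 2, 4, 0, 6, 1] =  [4, 6, 2, 3, 5, 1, 0]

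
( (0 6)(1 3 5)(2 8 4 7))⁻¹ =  (0 6)(1 5 3)(2 7 4 8)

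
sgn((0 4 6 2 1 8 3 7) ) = -1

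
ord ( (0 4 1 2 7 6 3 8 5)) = 9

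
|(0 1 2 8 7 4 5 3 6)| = 9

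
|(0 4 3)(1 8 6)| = 3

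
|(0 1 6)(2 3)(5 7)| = 6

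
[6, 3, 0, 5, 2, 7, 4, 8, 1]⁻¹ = [2, 8, 4, 1, 6, 3, 0, 5, 7]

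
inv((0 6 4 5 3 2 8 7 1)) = (0 1 7 8 2 3 5 4 6)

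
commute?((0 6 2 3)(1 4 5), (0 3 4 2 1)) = no:(0 6 2 3)(1 4 5) * (0 3 4 2 1) = (0 6 1 2 4 5), (0 3 4 2 1) * (0 6 2 3)(1 4 5) = (1 6 2 4 3 5)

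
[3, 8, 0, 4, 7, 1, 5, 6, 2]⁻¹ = [2, 5, 8, 0, 3, 6, 7, 4, 1]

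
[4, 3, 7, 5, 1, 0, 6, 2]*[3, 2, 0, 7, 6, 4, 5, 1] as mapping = [0→6, 1→7, 2→1, 3→4, 4→2, 5→3, 6→5, 7→0] 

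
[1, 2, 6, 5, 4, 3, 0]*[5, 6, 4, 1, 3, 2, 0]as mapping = [0→6, 1→4, 2→0, 3→2, 4→3, 5→1, 6→5]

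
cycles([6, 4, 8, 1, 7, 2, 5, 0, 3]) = (0 6 5 2 8 3 1 4 7)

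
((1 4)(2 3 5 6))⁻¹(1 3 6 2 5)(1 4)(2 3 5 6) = (2 3 6 4 5)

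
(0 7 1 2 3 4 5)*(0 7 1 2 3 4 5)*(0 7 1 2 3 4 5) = (0 2 5 1 4 7 3)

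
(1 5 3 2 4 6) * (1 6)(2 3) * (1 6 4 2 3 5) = (3 5)(4 6)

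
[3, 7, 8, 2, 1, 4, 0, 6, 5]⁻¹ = [6, 4, 3, 0, 5, 8, 7, 1, 2]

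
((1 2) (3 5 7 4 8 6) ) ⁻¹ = (1 2) (3 6 8 4 7 5) 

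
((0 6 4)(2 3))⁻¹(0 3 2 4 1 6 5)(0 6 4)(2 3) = (0 1 4 5 6 2 3)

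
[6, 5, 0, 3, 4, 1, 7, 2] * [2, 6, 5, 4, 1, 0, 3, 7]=[3, 0, 2, 4, 1, 6, 7, 5]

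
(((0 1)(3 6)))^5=(0 1)(3 6)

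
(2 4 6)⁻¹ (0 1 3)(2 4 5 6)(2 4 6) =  (0 1 3)(2 4 6 5)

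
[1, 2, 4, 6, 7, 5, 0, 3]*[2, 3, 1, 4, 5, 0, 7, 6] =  [3, 1, 5, 7, 6, 0, 2, 4]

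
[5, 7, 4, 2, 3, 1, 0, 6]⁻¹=[6, 5, 3, 4, 2, 0, 7, 1]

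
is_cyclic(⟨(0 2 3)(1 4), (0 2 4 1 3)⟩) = no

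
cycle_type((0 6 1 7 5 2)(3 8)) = 2.6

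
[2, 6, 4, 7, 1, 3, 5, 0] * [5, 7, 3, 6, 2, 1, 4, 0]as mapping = [0→3, 1→4, 2→2, 3→0, 4→7, 5→6, 6→1, 7→5]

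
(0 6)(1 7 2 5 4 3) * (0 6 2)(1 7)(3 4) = (0 2 5 3 7)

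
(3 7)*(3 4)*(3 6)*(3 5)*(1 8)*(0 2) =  (0 2)(1 8)(3 7 4 6 5)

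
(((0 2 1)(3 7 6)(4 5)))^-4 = (0 1 2)(3 6 7)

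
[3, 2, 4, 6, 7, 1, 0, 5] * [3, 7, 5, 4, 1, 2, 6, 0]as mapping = [0→4, 1→5, 2→1, 3→6, 4→0, 5→7, 6→3, 7→2]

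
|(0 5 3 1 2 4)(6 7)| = 6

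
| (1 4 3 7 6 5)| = 6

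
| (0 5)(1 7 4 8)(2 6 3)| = 12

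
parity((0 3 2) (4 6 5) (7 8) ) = odd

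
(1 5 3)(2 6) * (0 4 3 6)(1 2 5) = (0 4 3 2)(5 6)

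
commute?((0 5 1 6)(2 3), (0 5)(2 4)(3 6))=no:(0 5 1 6)(2 3)*(0 5)(2 4)(3 6)=(1 3 4 2 6 5), (0 5)(2 4)(3 6)*(0 5 1 6)(2 3)=(0 1 6 2 4 3)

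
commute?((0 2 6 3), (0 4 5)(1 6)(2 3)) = no:(0 2 6 3)*(0 4 5)(1 6)(2 3) = (0 3 4 5)(1 6 2), (0 4 5)(1 6)(2 3)*(0 2 6 3) = (0 4 5 2)(1 3 6)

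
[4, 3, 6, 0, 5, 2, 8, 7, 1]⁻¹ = [3, 8, 5, 1, 0, 4, 2, 7, 6]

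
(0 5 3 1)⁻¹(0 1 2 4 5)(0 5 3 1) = (0 2 4 3 5)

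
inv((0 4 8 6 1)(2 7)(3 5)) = (0 1 6 8 4)(2 7)(3 5)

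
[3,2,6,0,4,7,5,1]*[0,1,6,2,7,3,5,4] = [2,6,5,0,7,4,3,1]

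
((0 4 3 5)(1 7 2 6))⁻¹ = (0 5 3 4)(1 6 2 7)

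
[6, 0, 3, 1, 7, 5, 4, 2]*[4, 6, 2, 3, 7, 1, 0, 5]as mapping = [0→0, 1→4, 2→3, 3→6, 4→5, 5→1, 6→7, 7→2]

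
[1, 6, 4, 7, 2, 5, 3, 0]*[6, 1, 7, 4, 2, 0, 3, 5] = [1, 3, 2, 5, 7, 0, 4, 6]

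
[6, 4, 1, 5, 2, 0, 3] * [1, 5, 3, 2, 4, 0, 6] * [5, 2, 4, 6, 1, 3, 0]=[0, 1, 3, 5, 6, 2, 4]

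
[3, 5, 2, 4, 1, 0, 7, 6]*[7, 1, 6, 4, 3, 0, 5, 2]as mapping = [0→4, 1→0, 2→6, 3→3, 4→1, 5→7, 6→2, 7→5]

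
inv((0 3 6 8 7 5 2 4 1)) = (0 1 4 2 5 7 8 6 3)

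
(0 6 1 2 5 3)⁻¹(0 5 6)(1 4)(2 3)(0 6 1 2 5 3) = (0 5)(1 6 3)(2 4)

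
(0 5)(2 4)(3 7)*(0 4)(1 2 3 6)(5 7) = (0 7 6 1 2)(3 5 4)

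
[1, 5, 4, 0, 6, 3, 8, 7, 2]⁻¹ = [3, 0, 8, 5, 2, 1, 4, 7, 6]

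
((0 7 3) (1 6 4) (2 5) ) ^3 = (2 5) 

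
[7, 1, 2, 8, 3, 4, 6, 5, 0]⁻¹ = [8, 1, 2, 4, 5, 7, 6, 0, 3]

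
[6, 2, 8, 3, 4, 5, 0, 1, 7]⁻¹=[6, 7, 1, 3, 4, 5, 0, 8, 2]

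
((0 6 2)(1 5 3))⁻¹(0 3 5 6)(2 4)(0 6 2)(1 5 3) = (0 4)(1 3 2 6)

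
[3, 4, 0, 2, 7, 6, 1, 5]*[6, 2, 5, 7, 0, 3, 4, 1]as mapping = [0→7, 1→0, 2→6, 3→5, 4→1, 5→4, 6→2, 7→3]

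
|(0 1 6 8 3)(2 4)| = 10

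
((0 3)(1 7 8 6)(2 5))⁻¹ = (0 3)(1 6 8 7)(2 5)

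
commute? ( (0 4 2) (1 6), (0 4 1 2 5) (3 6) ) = no: (0 4 2) (1 6) * (0 4 1 2 5) (3 6) = (0 1 3 6 2 4 5), (0 4 1 2 5) (3 6) * (0 4 2) (1 6) = (0 2 5 4 6 3 1) 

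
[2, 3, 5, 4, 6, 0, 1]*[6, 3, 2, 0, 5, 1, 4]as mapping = [0→2, 1→0, 2→1, 3→5, 4→4, 5→6, 6→3]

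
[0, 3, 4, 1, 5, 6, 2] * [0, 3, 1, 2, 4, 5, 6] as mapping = [0→0, 1→2, 2→4, 3→3, 4→5, 5→6, 6→1] 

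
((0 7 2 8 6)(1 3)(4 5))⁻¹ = (0 6 8 2 7)(1 3)(4 5)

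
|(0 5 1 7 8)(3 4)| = 10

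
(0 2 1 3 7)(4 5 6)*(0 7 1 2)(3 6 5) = (1 6 4 3)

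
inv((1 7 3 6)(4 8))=(1 6 3 7)(4 8)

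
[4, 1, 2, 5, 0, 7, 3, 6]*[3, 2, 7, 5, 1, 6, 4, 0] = [1, 2, 7, 6, 3, 0, 5, 4]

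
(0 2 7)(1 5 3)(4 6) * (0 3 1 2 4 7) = (0 4 6 7 3 2)(1 5)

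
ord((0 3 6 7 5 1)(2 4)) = 6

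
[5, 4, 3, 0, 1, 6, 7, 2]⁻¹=[3, 4, 7, 2, 1, 0, 5, 6]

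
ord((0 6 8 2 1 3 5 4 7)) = 9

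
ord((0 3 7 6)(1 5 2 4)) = 4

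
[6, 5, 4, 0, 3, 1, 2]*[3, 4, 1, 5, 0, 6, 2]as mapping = [0→2, 1→6, 2→0, 3→3, 4→5, 5→4, 6→1]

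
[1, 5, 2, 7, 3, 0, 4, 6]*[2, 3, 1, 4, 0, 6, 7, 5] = [3, 6, 1, 5, 4, 2, 0, 7]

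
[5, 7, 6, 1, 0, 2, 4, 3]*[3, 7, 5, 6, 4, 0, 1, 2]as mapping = [0→0, 1→2, 2→1, 3→7, 4→3, 5→5, 6→4, 7→6]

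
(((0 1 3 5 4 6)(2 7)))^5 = (0 6 4 5 3 1)(2 7)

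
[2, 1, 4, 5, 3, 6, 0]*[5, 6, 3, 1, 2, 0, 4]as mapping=[0→3, 1→6, 2→2, 3→0, 4→1, 5→4, 6→5]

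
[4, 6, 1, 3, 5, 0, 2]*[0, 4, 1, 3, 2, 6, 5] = [2, 5, 4, 3, 6, 0, 1]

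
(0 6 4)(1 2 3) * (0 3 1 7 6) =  (1 2)(3 7 6 4)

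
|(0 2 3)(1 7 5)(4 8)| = 6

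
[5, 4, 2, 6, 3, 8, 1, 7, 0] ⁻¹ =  [8, 6, 2, 4, 1, 0, 3, 7, 5] 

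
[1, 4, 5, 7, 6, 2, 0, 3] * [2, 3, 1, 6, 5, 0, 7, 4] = [3, 5, 0, 4, 7, 1, 2, 6] 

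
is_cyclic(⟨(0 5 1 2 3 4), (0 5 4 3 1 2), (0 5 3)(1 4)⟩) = no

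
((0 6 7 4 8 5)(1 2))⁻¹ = (0 5 8 4 7 6)(1 2)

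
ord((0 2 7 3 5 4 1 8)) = 8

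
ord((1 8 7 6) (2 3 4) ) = 12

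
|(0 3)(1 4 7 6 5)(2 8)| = 10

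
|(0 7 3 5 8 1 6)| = 7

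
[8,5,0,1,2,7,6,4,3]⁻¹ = [2,3,4,8,7,1,6,5,0]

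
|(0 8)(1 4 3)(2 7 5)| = 6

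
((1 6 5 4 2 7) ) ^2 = (1 5 2) (4 7 6) 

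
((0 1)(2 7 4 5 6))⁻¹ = (0 1)(2 6 5 4 7)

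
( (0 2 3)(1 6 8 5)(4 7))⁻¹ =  (0 3 2)(1 5 8 6)(4 7)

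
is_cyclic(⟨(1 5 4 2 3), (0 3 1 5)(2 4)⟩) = no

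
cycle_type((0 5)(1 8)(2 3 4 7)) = 2^2.4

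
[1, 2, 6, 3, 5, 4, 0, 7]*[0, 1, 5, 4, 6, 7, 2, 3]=[1, 5, 2, 4, 7, 6, 0, 3]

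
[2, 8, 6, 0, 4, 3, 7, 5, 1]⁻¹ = [3, 8, 0, 5, 4, 7, 2, 6, 1]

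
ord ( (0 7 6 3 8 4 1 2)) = 8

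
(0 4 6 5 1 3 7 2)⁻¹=(0 2 7 3 1 5 6 4)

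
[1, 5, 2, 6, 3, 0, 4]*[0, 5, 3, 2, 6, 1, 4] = [5, 1, 3, 4, 2, 0, 6]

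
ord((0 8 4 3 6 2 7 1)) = 8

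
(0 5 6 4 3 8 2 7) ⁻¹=(0 7 2 8 3 4 6 5) 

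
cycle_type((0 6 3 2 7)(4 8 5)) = 3.5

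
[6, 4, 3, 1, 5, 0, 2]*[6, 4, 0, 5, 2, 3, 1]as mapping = [0→1, 1→2, 2→5, 3→4, 4→3, 5→6, 6→0]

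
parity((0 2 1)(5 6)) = odd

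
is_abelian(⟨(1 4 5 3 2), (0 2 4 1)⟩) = no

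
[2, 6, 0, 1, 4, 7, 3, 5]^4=[0, 6, 2, 1, 4, 5, 3, 7]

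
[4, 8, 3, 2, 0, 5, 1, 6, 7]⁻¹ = [4, 6, 3, 2, 0, 5, 7, 8, 1]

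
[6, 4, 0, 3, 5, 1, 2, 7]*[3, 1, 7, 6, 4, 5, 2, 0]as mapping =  [0→2, 1→4, 2→3, 3→6, 4→5, 5→1, 6→7, 7→0]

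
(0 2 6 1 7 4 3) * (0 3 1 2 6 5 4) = (0 6 2 5 4 1 7) 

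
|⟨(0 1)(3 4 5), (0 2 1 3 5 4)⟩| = 720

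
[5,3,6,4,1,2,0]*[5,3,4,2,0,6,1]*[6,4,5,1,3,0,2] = [2,5,4,6,1,3,0]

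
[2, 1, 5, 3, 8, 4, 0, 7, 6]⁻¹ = [6, 1, 0, 3, 5, 2, 8, 7, 4]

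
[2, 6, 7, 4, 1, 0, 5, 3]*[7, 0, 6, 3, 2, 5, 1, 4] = [6, 1, 4, 2, 0, 7, 5, 3]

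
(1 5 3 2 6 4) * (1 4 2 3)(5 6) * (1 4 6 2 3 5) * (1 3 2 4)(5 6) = (1 4 5)(2 3 6)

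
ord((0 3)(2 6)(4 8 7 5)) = 4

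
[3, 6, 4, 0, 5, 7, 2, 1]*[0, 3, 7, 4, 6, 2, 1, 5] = [4, 1, 6, 0, 2, 5, 7, 3]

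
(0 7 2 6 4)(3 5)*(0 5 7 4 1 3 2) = (0 4 5 2 6 1 3 7)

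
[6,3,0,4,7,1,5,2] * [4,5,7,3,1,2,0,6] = [0,3,4,1,6,5,2,7] 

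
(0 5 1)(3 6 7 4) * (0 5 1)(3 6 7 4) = (0 1 5)(3 7)(4 6)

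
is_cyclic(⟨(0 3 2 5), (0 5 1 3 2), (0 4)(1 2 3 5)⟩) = no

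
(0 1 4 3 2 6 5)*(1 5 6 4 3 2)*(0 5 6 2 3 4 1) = (0 6 2 1 4 3)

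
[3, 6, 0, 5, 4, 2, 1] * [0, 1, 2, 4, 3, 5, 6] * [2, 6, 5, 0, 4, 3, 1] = [4, 1, 2, 3, 0, 5, 6]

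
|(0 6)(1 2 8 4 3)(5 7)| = 10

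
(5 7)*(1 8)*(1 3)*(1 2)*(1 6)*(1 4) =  (1 8 3 2 6 4)(5 7)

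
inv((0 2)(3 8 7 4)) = (0 2)(3 4 7 8)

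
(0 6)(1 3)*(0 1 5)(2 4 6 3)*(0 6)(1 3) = (0 1 2 4)(3 5 6)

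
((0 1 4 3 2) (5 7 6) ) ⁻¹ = (0 2 3 4 1) (5 6 7) 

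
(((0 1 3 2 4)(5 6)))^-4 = (0 1 3 2 4)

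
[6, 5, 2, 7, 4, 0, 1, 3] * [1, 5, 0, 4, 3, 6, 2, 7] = [2, 6, 0, 7, 3, 1, 5, 4]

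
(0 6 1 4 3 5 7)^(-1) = (0 7 5 3 4 1 6)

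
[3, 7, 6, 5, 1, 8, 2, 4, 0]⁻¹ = [8, 4, 6, 0, 7, 3, 2, 1, 5]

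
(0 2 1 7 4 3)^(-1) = (0 3 4 7 1 2)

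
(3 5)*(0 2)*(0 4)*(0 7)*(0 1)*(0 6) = (0 2 4 7 1 6)(3 5)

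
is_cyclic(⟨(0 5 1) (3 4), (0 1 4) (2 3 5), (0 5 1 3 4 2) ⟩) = no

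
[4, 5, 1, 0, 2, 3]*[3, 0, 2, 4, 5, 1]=[5, 1, 0, 3, 2, 4]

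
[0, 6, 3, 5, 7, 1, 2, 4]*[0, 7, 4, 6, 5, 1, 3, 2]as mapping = [0→0, 1→3, 2→6, 3→1, 4→2, 5→7, 6→4, 7→5]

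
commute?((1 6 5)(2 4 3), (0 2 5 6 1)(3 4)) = no:(1 6 5)(2 4 3) * (0 2 5 6 1)(3 4) = (0 2 3 5), (0 2 5 6 1)(3 4) * (1 6 5)(2 4 3) = (0 4 2 1)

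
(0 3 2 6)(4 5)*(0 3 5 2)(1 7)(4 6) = (0 5 6 3)(1 7)(2 4)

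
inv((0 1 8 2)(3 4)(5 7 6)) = (0 2 8 1)(3 4)(5 6 7)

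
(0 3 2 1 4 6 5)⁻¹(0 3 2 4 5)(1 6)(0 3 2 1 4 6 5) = (0 3 2 1 6)(4 5)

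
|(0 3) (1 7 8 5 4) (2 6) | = 10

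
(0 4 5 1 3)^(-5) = ()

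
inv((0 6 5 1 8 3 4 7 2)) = (0 2 7 4 3 8 1 5 6)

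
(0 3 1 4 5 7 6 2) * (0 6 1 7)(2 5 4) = (0 3 7 1 2 6 5)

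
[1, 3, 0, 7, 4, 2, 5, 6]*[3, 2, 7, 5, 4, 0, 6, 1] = [2, 5, 3, 1, 4, 7, 0, 6]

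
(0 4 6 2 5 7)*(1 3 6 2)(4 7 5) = (0 7)(1 3 6)(2 4)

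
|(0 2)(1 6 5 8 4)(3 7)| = 10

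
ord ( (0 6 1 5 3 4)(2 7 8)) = 6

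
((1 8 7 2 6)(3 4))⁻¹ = (1 6 2 7 8)(3 4)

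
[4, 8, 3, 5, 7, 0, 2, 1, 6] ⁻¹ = [5, 7, 6, 2, 0, 3, 8, 4, 1] 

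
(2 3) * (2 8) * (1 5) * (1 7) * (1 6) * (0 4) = (0 4)(1 5 7 6)(2 3 8)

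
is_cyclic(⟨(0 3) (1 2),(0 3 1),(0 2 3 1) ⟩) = no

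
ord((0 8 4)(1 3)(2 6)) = 6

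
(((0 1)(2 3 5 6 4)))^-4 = (2 3 5 6 4)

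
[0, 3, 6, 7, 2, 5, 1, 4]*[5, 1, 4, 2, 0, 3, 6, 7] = [5, 2, 6, 7, 4, 3, 1, 0]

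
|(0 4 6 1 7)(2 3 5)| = 15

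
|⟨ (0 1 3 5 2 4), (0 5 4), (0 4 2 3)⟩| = 720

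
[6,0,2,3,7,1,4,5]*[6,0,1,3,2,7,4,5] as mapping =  [0→4,1→6,2→1,3→3,4→5,5→0,6→2,7→7] 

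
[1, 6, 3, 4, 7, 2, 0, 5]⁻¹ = [6, 0, 5, 2, 3, 7, 1, 4]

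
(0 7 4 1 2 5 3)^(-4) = (0 1 3 4 5 7 2)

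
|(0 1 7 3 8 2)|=6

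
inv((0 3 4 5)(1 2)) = (0 5 4 3)(1 2)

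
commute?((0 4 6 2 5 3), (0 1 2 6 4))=no:(0 4 6 2 5 3) * (0 1 2 6 4)=(1 2 5 3), (0 1 2 6 4) * (0 4 6 2 5 3)=(0 1 5 3)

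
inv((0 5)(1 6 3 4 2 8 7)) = (0 5)(1 7 8 2 4 3 6)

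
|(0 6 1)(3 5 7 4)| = 12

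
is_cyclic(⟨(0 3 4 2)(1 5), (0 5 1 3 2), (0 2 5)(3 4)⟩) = no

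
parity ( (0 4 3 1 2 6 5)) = even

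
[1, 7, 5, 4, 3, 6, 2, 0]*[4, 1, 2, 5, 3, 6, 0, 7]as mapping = [0→1, 1→7, 2→6, 3→3, 4→5, 5→0, 6→2, 7→4]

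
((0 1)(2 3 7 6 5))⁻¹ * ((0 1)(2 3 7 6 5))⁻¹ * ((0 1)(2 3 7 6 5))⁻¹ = (0 1)(2 7 5 3 6)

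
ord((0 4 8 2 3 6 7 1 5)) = 9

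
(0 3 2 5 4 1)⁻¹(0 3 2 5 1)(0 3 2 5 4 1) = (0 3 2 5 4)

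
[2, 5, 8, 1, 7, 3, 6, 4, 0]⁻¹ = [8, 3, 0, 5, 7, 1, 6, 4, 2]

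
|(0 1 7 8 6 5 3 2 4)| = 9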